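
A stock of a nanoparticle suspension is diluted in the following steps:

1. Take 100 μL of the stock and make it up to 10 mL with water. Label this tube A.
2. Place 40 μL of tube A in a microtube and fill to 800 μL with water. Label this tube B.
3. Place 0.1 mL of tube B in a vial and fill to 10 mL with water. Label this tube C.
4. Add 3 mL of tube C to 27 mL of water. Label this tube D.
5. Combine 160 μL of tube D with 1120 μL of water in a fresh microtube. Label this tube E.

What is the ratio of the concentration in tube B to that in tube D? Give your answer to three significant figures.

Step 1: 100 μL brought to 10 mL → factor 10000/100 = 100
Step 2: 40 μL brought to 800 μL → factor 800/40 = 20
Step 3: 0.1 mL brought to 10 mL → factor 10/0.1 = 100
Step 4: 3 mL + 27 mL = 30 mL total → factor 30/3 = 10
Dilution factor to tube B = 2000; to tube D = 2 × 10^6
[tube B]/[tube D] = (factor to tube D)/(factor to tube B) = 2 × 10^6/2000 = 1.00 × 10^3

1.00 × 10^3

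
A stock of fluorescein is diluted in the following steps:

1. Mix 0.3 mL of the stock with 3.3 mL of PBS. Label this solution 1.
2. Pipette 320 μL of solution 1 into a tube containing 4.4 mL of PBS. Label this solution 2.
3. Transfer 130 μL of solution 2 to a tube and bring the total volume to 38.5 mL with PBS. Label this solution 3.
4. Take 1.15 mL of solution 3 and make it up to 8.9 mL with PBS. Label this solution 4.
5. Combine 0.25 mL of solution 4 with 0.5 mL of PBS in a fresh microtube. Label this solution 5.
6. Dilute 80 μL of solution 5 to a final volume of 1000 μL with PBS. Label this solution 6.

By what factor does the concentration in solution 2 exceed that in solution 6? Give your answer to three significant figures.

Step 1: 0.3 mL + 3.3 mL = 3.6 mL total → factor 3.6/0.3 = 12
Step 2: 320 μL + 4.4 mL = 4720 μL total → factor 4720/320 = 14.75
Step 3: 130 μL brought to 38.5 mL → factor 38500/130 = 296.15
Step 4: 1.15 mL brought to 8.9 mL → factor 8.9/1.15 = 7.7391
Step 5: 0.25 mL + 0.5 mL = 0.75 mL total → factor 0.75/0.25 = 3
Step 6: 80 μL brought to 1000 μL → factor 1000/80 = 12.5
Dilution factor to solution 2 = 177; to solution 6 = 1.5213 × 10^7
[solution 2]/[solution 6] = (factor to solution 6)/(factor to solution 2) = 1.5213 × 10^7/177 = 8.59 × 10^4

8.59 × 10^4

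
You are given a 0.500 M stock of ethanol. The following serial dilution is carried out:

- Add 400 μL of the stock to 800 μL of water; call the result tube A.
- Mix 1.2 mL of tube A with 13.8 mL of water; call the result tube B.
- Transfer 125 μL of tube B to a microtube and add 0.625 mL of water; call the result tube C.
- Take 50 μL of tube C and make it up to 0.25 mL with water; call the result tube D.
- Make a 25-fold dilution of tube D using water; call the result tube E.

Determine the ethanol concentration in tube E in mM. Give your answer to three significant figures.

0.0178 mM

Step 1: 400 μL + 800 μL = 1200 μL total → factor 1200/400 = 3
Step 2: 1.2 mL + 13.8 mL = 15 mL total → factor 15/1.2 = 12.5
Step 3: 125 μL + 0.625 mL = 750 μL total → factor 750/125 = 6
Step 4: 50 μL brought to 0.25 mL → factor 250/50 = 5
Step 5: 25-fold → factor 25
Overall dilution factor = 3 × 12.5 × 6 × 5 × 25 = 28125
Final = 0.500 M / 28125 = 1.778 × 10^-5 M = 0.0178 mM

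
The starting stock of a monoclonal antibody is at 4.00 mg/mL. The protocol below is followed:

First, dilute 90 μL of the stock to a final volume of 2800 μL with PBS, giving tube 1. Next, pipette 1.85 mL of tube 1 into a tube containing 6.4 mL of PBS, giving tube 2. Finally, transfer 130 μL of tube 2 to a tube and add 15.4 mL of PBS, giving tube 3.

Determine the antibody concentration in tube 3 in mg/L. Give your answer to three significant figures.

Step 1: 90 μL brought to 2800 μL → factor 2800/90 = 31.111
Step 2: 1.85 mL + 6.4 mL = 8.25 mL total → factor 8.25/1.85 = 4.4595
Step 3: 130 μL + 15.4 mL = 15530 μL total → factor 15530/130 = 119.46
Overall dilution factor = 31.111 × 4.4595 × 119.46 = 16574
Final = 4.00 mg/mL / 16574 = 0.0002413 mg/mL = 0.241 mg/L

0.241 mg/L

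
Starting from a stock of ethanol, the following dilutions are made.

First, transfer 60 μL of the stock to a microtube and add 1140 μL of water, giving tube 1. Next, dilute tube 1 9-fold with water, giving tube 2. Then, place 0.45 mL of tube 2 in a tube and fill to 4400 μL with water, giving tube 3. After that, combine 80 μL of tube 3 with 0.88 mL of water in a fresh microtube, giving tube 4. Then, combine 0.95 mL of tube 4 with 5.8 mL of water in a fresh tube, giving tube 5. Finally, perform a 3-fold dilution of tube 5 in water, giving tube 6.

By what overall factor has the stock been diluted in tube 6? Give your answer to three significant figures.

4.50 × 10^5

Step 1: 60 μL + 1140 μL = 1200 μL total → factor 1200/60 = 20
Step 2: 9-fold → factor 9
Step 3: 0.45 mL brought to 4400 μL → factor 4.4/0.45 = 9.7778
Step 4: 80 μL + 0.88 mL = 960 μL total → factor 960/80 = 12
Step 5: 0.95 mL + 5.8 mL = 6.75 mL total → factor 6.75/0.95 = 7.1053
Step 6: 3-fold → factor 3
Overall dilution factor = 20 × 9 × 9.7778 × 12 × 7.1053 × 3 = 4.5019 × 10^5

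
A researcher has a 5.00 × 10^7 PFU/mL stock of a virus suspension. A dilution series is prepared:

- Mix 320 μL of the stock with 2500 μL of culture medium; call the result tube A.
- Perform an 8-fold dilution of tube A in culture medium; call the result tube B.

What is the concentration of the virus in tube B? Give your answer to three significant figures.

7.09 × 10^5 PFU/mL

Step 1: 320 μL + 2500 μL = 2820 μL total → factor 2820/320 = 8.8125
Step 2: 8-fold → factor 8
Overall dilution factor = 8.8125 × 8 = 70.5
Final = 5.00 × 10^7 PFU/mL / 70.5 = 7.09 × 10^5 PFU/mL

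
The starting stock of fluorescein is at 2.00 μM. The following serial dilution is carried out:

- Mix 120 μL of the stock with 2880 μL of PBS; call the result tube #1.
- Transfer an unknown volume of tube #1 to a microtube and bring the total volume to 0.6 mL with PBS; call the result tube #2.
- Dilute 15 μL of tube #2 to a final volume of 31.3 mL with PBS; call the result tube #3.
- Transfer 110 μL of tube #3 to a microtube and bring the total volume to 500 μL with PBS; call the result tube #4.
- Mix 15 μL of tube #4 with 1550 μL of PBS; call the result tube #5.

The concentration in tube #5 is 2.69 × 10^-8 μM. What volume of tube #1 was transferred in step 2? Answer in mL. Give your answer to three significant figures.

0.200 mL

Step 1: 120 μL + 2880 μL = 3000 μL total → factor 3000/120 = 25
Step 2: v brought to 0.6 mL → factor = 0.6 mL/v
Step 3: 15 μL brought to 31.3 mL → factor 31300/15 = 2086.7
Step 4: 110 μL brought to 500 μL → factor 500/110 = 4.5455
Step 5: 15 μL + 1550 μL = 1565 μL total → factor 1565/15 = 104.33
Product of known-step factors = 2.474 × 10^7
Overall factor = 2.00 μM / (2.69 × 10^-8 μM) = 7.4349 × 10^7
Step-2 factor = 7.4349 × 10^7 / 2.474 × 10^7 = 3.0053
v = 0.6 mL / 3.0053 = 0.200 mL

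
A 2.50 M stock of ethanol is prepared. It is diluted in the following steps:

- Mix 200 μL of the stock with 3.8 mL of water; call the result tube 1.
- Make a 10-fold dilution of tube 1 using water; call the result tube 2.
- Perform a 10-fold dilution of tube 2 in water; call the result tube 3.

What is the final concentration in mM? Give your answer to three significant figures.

Step 1: 200 μL + 3.8 mL = 4000 μL total → factor 4000/200 = 20
Step 2: 10-fold → factor 10
Step 3: 10-fold → factor 10
Overall dilution factor = 20 × 10 × 10 = 2000
Final = 2.50 M / 2000 = 0.001250 M = 1.25 mM

1.25 mM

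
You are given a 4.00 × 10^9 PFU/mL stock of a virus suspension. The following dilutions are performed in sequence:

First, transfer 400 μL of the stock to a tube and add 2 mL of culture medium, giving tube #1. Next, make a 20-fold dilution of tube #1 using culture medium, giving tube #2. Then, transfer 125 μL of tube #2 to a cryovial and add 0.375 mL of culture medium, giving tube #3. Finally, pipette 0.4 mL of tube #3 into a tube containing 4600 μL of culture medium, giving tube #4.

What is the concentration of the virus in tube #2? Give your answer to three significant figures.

3.33 × 10^7 PFU/mL

Step 1: 400 μL + 2 mL = 2400 μL total → factor 2400/400 = 6
Step 2: 20-fold → factor 20
Dilution factor through tube #2 = 6 × 20 = 120
[tube #2] = 4.00 × 10^9 PFU/mL / 120 = 3.33 × 10^7 PFU/mL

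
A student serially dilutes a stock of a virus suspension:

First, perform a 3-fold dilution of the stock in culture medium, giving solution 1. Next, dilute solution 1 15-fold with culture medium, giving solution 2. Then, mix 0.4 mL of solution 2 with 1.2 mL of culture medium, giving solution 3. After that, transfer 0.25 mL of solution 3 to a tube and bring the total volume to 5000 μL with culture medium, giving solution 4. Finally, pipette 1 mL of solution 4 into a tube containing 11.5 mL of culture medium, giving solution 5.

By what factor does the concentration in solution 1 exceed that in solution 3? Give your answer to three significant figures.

Step 1: 3-fold → factor 3
Step 2: 15-fold → factor 15
Step 3: 0.4 mL + 1.2 mL = 1.6 mL total → factor 1.6/0.4 = 4
Dilution factor to solution 1 = 3; to solution 3 = 180
[solution 1]/[solution 3] = (factor to solution 3)/(factor to solution 1) = 180/3 = 60.0

60.0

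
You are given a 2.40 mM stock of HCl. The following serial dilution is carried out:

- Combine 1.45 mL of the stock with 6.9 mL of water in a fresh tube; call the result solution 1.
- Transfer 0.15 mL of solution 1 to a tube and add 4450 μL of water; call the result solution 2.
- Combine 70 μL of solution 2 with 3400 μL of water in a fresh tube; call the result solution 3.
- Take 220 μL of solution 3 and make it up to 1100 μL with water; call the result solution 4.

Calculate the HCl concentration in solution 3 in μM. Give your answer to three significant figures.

0.274 μM

Step 1: 1.45 mL + 6.9 mL = 8.35 mL total → factor 8.35/1.45 = 5.7586
Step 2: 0.15 mL + 4450 μL = 4.6 mL total → factor 4.6/0.15 = 30.667
Step 3: 70 μL + 3400 μL = 3470 μL total → factor 3470/70 = 49.571
Dilution factor through solution 3 = 5.7586 × 30.667 × 49.571 = 8754.2
[solution 3] = 2.40 mM / 8754.2 = 0.0002742 mM = 0.274 μM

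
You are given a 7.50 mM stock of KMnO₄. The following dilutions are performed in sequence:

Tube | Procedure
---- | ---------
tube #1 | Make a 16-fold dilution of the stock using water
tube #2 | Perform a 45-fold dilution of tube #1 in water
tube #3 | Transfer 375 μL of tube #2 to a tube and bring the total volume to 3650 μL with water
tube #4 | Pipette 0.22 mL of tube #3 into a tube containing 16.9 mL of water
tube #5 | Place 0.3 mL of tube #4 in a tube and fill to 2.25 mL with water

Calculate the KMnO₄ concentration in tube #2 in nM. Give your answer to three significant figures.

1.04 × 10^4 nM

Step 1: 16-fold → factor 16
Step 2: 45-fold → factor 45
Dilution factor through tube #2 = 16 × 45 = 720
[tube #2] = 7.50 mM / 720 = 0.01042 mM = 1.04 × 10^4 nM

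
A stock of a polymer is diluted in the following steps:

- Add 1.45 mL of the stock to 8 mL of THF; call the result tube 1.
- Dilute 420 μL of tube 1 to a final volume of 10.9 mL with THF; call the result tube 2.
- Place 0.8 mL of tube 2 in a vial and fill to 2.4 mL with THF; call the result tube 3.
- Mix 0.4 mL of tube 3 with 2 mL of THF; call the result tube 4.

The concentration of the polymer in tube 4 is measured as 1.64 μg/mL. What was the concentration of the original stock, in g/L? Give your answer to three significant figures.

4.99 g/L

Step 1: 1.45 mL + 8 mL = 9.45 mL total → factor 9.45/1.45 = 6.5172
Step 2: 420 μL brought to 10.9 mL → factor 10900/420 = 25.952
Step 3: 0.8 mL brought to 2.4 mL → factor 2.4/0.8 = 3
Step 4: 0.4 mL + 2 mL = 2.4 mL total → factor 2.4/0.4 = 6
Overall dilution factor = 6.5172 × 25.952 × 3 × 6 = 3044.5
Stock = 1.64 μg/mL × 3044.5 = 4993 μg/mL = 4.99 g/L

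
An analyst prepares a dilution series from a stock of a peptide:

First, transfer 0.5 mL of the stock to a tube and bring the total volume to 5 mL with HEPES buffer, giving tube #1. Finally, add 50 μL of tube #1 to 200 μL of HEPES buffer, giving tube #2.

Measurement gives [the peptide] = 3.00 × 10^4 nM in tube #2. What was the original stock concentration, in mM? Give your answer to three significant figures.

Step 1: 0.5 mL brought to 5 mL → factor 5/0.5 = 10
Step 2: 50 μL + 200 μL = 250 μL total → factor 250/50 = 5
Overall dilution factor = 10 × 5 = 50
Stock = 3.00 × 10^4 nM × 50 = 1.500 × 10^6 nM = 1.50 mM

1.50 mM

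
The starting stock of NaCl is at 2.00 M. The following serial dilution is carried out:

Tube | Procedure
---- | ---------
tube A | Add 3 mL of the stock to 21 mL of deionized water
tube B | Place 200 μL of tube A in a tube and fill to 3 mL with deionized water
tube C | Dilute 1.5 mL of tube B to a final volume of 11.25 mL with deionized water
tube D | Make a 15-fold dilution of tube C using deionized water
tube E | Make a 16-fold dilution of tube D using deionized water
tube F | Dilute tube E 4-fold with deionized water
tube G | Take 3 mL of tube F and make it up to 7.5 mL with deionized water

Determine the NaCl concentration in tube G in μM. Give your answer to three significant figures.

Step 1: 3 mL + 21 mL = 24 mL total → factor 24/3 = 8
Step 2: 200 μL brought to 3 mL → factor 3000/200 = 15
Step 3: 1.5 mL brought to 11.25 mL → factor 11.25/1.5 = 7.5
Step 4: 15-fold → factor 15
Step 5: 16-fold → factor 16
Step 6: 4-fold → factor 4
Step 7: 3 mL brought to 7.5 mL → factor 7.5/3 = 2.5
Overall dilution factor = 8 × 15 × 7.5 × 15 × 16 × 4 × 2.5 = 2.16 × 10^6
Final = 2.00 M / 2.16 × 10^6 = 9.259 × 10^-7 M = 0.926 μM

0.926 μM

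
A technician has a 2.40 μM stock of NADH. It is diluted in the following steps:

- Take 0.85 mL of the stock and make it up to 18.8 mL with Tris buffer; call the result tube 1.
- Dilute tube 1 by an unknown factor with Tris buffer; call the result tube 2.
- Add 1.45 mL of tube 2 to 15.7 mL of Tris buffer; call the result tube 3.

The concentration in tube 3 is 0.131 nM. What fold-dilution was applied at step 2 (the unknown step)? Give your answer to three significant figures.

Step 1: 0.85 mL brought to 18.8 mL → factor 18.8/0.85 = 22.118
Step 2: unknown factor x
Step 3: 1.45 mL + 15.7 mL = 17.15 mL total → factor 17.15/1.45 = 11.828
Product of known-step factors = 261.6
Overall factor = 2.40 μM / (0.131 nM) = 18321
x = 18321 / 261.6 = 70.0

70.0-fold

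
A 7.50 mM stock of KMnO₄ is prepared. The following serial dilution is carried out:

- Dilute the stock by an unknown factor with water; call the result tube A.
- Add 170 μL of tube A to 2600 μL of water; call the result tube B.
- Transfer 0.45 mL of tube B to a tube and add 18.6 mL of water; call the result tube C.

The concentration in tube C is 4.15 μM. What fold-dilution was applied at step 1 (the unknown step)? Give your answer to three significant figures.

2.62-fold

Step 1: unknown factor x
Step 2: 170 μL + 2600 μL = 2770 μL total → factor 2770/170 = 16.294
Step 3: 0.45 mL + 18.6 mL = 19.05 mL total → factor 19.05/0.45 = 42.333
Product of known-step factors = 689.78
Overall factor = 7.50 mM / (4.15 μM) = 1807.2
x = 1807.2 / 689.78 = 2.62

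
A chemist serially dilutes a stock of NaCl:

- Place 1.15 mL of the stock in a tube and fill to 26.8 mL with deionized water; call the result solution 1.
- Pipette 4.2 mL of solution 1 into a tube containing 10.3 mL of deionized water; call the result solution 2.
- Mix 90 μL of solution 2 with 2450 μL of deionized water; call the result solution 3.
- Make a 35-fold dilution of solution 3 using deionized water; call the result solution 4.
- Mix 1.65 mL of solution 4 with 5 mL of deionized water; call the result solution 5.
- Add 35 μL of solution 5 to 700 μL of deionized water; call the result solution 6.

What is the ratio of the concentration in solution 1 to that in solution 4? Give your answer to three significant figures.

3.41 × 10^3

Step 1: 1.15 mL brought to 26.8 mL → factor 26.8/1.15 = 23.304
Step 2: 4.2 mL + 10.3 mL = 14.5 mL total → factor 14.5/4.2 = 3.4524
Step 3: 90 μL + 2450 μL = 2540 μL total → factor 2540/90 = 28.222
Step 4: 35-fold → factor 35
Dilution factor to solution 1 = 23.304; to solution 4 = 79472
[solution 1]/[solution 4] = (factor to solution 4)/(factor to solution 1) = 79472/23.304 = 3.41 × 10^3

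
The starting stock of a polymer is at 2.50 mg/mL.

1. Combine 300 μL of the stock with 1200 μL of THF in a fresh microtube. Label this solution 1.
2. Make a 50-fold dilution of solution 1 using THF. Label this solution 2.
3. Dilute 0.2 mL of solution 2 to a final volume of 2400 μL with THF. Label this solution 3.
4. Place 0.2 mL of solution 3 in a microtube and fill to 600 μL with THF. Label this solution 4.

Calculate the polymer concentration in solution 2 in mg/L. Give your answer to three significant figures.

Step 1: 300 μL + 1200 μL = 1500 μL total → factor 1500/300 = 5
Step 2: 50-fold → factor 50
Dilution factor through solution 2 = 5 × 50 = 250
[solution 2] = 2.50 mg/mL / 250 = 0.01000 mg/mL = 10.0 mg/L

10.0 mg/L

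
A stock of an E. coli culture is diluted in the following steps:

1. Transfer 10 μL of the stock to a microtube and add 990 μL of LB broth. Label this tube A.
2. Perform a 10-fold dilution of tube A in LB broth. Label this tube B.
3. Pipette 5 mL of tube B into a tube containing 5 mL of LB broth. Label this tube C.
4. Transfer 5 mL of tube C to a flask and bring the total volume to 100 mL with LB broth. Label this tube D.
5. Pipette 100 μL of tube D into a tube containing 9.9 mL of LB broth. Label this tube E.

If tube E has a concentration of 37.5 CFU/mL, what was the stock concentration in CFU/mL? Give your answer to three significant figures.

Step 1: 10 μL + 990 μL = 1000 μL total → factor 1000/10 = 100
Step 2: 10-fold → factor 10
Step 3: 5 mL + 5 mL = 10 mL total → factor 10/5 = 2
Step 4: 5 mL brought to 100 mL → factor 100/5 = 20
Step 5: 100 μL + 9.9 mL = 10000 μL total → factor 10000/100 = 100
Overall dilution factor = 100 × 10 × 2 × 20 × 100 = 4 × 10^6
Stock = 37.5 CFU/mL × 4 × 10^6 = 1.50 × 10^8 CFU/mL

1.50 × 10^8 CFU/mL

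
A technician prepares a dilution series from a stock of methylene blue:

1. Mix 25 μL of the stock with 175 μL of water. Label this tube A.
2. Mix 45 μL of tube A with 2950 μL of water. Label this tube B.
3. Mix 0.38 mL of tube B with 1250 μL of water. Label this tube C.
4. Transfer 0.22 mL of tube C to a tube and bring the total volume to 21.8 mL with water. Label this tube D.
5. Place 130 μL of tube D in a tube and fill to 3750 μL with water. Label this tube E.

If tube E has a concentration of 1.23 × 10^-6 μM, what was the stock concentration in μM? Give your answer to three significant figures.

Step 1: 25 μL + 175 μL = 200 μL total → factor 200/25 = 8
Step 2: 45 μL + 2950 μL = 2995 μL total → factor 2995/45 = 66.556
Step 3: 0.38 mL + 1250 μL = 1.63 mL total → factor 1.63/0.38 = 4.2895
Step 4: 0.22 mL brought to 21.8 mL → factor 21.8/0.22 = 99.091
Step 5: 130 μL brought to 3750 μL → factor 3750/130 = 28.846
Overall dilution factor = 8 × 66.556 × 4.2895 × 99.091 × 28.846 = 6.5283 × 10^6
Stock = 1.23 × 10^-6 μM × 6.5283 × 10^6 = 8.03 μM

8.03 μM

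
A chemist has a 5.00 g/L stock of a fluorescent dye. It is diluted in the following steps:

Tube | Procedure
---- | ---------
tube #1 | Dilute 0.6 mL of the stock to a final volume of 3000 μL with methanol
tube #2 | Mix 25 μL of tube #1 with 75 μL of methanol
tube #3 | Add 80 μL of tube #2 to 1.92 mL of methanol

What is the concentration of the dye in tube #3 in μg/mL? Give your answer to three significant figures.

10.0 μg/mL

Step 1: 0.6 mL brought to 3000 μL → factor 3/0.6 = 5
Step 2: 25 μL + 75 μL = 100 μL total → factor 100/25 = 4
Step 3: 80 μL + 1.92 mL = 2000 μL total → factor 2000/80 = 25
Overall dilution factor = 5 × 4 × 25 = 500
Final = 5.00 g/L / 500 = 0.01000 g/L = 10.0 μg/mL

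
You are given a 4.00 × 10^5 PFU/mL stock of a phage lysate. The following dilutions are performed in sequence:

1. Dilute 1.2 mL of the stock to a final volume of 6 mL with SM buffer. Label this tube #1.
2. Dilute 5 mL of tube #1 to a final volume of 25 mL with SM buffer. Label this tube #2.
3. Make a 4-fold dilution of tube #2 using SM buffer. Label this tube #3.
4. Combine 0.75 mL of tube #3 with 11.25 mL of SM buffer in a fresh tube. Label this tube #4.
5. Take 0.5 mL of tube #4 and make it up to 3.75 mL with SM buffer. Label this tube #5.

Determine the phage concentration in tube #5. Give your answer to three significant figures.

33.3 PFU/mL

Step 1: 1.2 mL brought to 6 mL → factor 6/1.2 = 5
Step 2: 5 mL brought to 25 mL → factor 25/5 = 5
Step 3: 4-fold → factor 4
Step 4: 0.75 mL + 11.25 mL = 12 mL total → factor 12/0.75 = 16
Step 5: 0.5 mL brought to 3.75 mL → factor 3.75/0.5 = 7.5
Overall dilution factor = 5 × 5 × 4 × 16 × 7.5 = 12000
Final = 4.00 × 10^5 PFU/mL / 12000 = 33.3 PFU/mL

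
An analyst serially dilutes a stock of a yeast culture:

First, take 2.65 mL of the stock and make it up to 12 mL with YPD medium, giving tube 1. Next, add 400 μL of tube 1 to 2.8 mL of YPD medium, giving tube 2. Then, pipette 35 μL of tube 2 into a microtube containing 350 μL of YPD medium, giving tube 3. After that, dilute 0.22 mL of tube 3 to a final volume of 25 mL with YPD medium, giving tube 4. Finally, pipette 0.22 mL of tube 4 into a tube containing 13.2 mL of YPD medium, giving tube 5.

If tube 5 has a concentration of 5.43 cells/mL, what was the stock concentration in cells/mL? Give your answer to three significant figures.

Step 1: 2.65 mL brought to 12 mL → factor 12/2.65 = 4.5283
Step 2: 400 μL + 2.8 mL = 3200 μL total → factor 3200/400 = 8
Step 3: 35 μL + 350 μL = 385 μL total → factor 385/35 = 11
Step 4: 0.22 mL brought to 25 mL → factor 25/0.22 = 113.64
Step 5: 0.22 mL + 13.2 mL = 13.42 mL total → factor 13.42/0.22 = 61
Overall dilution factor = 4.5283 × 8 × 11 × 113.64 × 61 = 2.7623 × 10^6
Stock = 5.43 cells/mL × 2.7623 × 10^6 = 1.50 × 10^7 cells/mL

1.50 × 10^7 cells/mL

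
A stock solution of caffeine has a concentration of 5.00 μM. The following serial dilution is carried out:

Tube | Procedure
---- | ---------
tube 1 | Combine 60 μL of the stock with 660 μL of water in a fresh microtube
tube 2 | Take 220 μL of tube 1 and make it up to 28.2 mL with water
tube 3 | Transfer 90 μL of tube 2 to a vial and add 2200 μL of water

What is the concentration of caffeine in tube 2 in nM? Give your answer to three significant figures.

3.25 nM

Step 1: 60 μL + 660 μL = 720 μL total → factor 720/60 = 12
Step 2: 220 μL brought to 28.2 mL → factor 28200/220 = 128.18
Dilution factor through tube 2 = 12 × 128.18 = 1538.2
[tube 2] = 5.00 μM / 1538.2 = 0.003251 μM = 3.25 nM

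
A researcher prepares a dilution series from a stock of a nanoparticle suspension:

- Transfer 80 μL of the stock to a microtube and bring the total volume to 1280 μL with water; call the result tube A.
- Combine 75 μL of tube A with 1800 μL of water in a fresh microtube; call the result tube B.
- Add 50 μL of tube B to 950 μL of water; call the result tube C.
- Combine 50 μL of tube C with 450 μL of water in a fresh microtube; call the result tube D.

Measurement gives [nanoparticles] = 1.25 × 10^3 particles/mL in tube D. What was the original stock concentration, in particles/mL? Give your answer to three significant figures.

Step 1: 80 μL brought to 1280 μL → factor 1280/80 = 16
Step 2: 75 μL + 1800 μL = 1875 μL total → factor 1875/75 = 25
Step 3: 50 μL + 950 μL = 1000 μL total → factor 1000/50 = 20
Step 4: 50 μL + 450 μL = 500 μL total → factor 500/50 = 10
Overall dilution factor = 16 × 25 × 20 × 10 = 80000
Stock = 1.25 × 10^3 particles/mL × 80000 = 1.00 × 10^8 particles/mL

1.00 × 10^8 particles/mL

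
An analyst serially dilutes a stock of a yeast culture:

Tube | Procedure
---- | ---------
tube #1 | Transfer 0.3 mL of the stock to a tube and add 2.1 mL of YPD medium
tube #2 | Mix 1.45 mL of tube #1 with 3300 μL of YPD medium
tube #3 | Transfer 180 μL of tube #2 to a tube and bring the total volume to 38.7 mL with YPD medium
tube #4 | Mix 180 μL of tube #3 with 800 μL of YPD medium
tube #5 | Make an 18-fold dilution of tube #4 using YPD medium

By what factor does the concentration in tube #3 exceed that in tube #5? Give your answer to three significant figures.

Step 1: 0.3 mL + 2.1 mL = 2.4 mL total → factor 2.4/0.3 = 8
Step 2: 1.45 mL + 3300 μL = 4.75 mL total → factor 4.75/1.45 = 3.2759
Step 3: 180 μL brought to 38.7 mL → factor 38700/180 = 215
Step 4: 180 μL + 800 μL = 980 μL total → factor 980/180 = 5.4444
Step 5: 18-fold → factor 18
Dilution factor to tube #3 = 5634.5; to tube #5 = 5.5218 × 10^5
[tube #3]/[tube #5] = (factor to tube #5)/(factor to tube #3) = 5.5218 × 10^5/5634.5 = 98.0

98.0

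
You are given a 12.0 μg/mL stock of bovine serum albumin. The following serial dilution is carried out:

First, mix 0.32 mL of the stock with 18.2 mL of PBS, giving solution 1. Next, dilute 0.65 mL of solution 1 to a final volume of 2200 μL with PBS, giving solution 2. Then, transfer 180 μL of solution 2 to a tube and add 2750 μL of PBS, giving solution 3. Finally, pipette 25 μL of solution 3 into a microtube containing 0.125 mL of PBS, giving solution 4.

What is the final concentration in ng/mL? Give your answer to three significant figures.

0.627 ng/mL

Step 1: 0.32 mL + 18.2 mL = 18.52 mL total → factor 18.52/0.32 = 57.875
Step 2: 0.65 mL brought to 2200 μL → factor 2.2/0.65 = 3.3846
Step 3: 180 μL + 2750 μL = 2930 μL total → factor 2930/180 = 16.278
Step 4: 25 μL + 0.125 mL = 150 μL total → factor 150/25 = 6
Overall dilution factor = 57.875 × 3.3846 × 16.278 × 6 = 19131
Final = 12.0 μg/mL / 19131 = 0.0006272 μg/mL = 0.627 ng/mL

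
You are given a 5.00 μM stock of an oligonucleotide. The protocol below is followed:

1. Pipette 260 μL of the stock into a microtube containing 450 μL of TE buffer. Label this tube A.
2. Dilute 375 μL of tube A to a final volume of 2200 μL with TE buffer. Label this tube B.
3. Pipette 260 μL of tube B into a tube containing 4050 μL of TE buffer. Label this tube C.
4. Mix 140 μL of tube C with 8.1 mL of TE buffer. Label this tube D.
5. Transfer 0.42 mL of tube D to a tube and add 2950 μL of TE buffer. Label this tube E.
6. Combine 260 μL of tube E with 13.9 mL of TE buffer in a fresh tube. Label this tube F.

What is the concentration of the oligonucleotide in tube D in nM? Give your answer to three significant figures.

Step 1: 260 μL + 450 μL = 710 μL total → factor 710/260 = 2.7308
Step 2: 375 μL brought to 2200 μL → factor 2200/375 = 5.8667
Step 3: 260 μL + 4050 μL = 4310 μL total → factor 4310/260 = 16.577
Step 4: 140 μL + 8.1 mL = 8240 μL total → factor 8240/140 = 58.857
Dilution factor through tube D = 2.7308 × 5.8667 × 16.577 × 58.857 = 15631
[tube D] = 5.00 μM / 15631 = 0.0003199 μM = 0.320 nM

0.320 nM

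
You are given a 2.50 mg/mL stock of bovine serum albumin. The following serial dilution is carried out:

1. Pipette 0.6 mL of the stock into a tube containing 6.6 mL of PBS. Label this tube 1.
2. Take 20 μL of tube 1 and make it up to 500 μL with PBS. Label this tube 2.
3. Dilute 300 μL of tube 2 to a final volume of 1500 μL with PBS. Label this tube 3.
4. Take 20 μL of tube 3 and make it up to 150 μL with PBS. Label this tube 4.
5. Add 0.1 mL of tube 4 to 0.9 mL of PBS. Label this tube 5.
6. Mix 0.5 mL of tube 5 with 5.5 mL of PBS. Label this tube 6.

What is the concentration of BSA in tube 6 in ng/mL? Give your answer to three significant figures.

Step 1: 0.6 mL + 6.6 mL = 7.2 mL total → factor 7.2/0.6 = 12
Step 2: 20 μL brought to 500 μL → factor 500/20 = 25
Step 3: 300 μL brought to 1500 μL → factor 1500/300 = 5
Step 4: 20 μL brought to 150 μL → factor 150/20 = 7.5
Step 5: 0.1 mL + 0.9 mL = 1 mL total → factor 1/0.1 = 10
Step 6: 0.5 mL + 5.5 mL = 6 mL total → factor 6/0.5 = 12
Dilution factor through tube 6 = 12 × 25 × 5 × 7.5 × 10 × 12 = 1.35 × 10^6
[tube 6] = 2.50 mg/mL / 1.35 × 10^6 = 1.852 × 10^-6 mg/mL = 1.85 ng/mL

1.85 ng/mL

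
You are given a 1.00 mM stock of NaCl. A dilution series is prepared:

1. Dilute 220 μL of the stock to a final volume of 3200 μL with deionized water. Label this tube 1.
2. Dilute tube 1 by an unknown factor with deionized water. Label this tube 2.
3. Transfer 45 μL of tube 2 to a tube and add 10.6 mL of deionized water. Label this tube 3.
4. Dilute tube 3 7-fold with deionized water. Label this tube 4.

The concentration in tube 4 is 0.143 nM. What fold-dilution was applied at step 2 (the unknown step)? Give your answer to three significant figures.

Step 1: 220 μL brought to 3200 μL → factor 3200/220 = 14.545
Step 2: unknown factor x
Step 3: 45 μL + 10.6 mL = 10645 μL total → factor 10645/45 = 236.56
Step 4: 7-fold → factor 7
Product of known-step factors = 24086
Overall factor = 1.00 mM / (0.143 nM) = 6.993 × 10^6
x = 6.993 × 10^6 / 24086 = 290

290-fold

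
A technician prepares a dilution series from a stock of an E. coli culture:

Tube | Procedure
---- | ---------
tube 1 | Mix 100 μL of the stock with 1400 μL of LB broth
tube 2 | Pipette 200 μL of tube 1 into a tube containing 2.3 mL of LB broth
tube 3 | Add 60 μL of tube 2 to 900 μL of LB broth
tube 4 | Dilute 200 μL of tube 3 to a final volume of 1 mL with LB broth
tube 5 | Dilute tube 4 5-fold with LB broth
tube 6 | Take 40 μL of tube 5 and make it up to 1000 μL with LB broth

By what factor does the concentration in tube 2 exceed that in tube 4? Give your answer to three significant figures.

80.0

Step 1: 100 μL + 1400 μL = 1500 μL total → factor 1500/100 = 15
Step 2: 200 μL + 2.3 mL = 2500 μL total → factor 2500/200 = 12.5
Step 3: 60 μL + 900 μL = 960 μL total → factor 960/60 = 16
Step 4: 200 μL brought to 1 mL → factor 1000/200 = 5
Dilution factor to tube 2 = 187.5; to tube 4 = 15000
[tube 2]/[tube 4] = (factor to tube 4)/(factor to tube 2) = 15000/187.5 = 80.0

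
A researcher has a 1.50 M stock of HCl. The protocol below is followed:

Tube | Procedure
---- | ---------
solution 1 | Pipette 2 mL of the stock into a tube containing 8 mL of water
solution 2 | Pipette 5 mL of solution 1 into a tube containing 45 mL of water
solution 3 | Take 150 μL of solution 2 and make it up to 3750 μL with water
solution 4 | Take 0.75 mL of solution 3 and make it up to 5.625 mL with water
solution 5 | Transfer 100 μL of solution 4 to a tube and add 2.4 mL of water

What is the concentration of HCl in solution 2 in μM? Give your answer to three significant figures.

3.00 × 10^4 μM

Step 1: 2 mL + 8 mL = 10 mL total → factor 10/2 = 5
Step 2: 5 mL + 45 mL = 50 mL total → factor 50/5 = 10
Dilution factor through solution 2 = 5 × 10 = 50
[solution 2] = 1.50 M / 50 = 0.03000 M = 3.00 × 10^4 μM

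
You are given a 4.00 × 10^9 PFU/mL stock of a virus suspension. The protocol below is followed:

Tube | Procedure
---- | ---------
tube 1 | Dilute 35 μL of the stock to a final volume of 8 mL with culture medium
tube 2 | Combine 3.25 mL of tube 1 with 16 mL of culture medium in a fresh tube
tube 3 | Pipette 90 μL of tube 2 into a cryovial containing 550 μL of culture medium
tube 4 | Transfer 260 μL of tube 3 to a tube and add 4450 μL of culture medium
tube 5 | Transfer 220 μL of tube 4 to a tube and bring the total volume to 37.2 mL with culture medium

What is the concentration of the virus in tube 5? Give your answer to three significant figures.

Step 1: 35 μL brought to 8 mL → factor 8000/35 = 228.57
Step 2: 3.25 mL + 16 mL = 19.25 mL total → factor 19.25/3.25 = 5.9231
Step 3: 90 μL + 550 μL = 640 μL total → factor 640/90 = 7.1111
Step 4: 260 μL + 4450 μL = 4710 μL total → factor 4710/260 = 18.115
Step 5: 220 μL brought to 37.2 mL → factor 37200/220 = 169.09
Overall dilution factor = 228.57 × 5.9231 × 7.1111 × 18.115 × 169.09 = 2.949 × 10^7
Final = 4.00 × 10^9 PFU/mL / 2.949 × 10^7 = 136 PFU/mL

136 PFU/mL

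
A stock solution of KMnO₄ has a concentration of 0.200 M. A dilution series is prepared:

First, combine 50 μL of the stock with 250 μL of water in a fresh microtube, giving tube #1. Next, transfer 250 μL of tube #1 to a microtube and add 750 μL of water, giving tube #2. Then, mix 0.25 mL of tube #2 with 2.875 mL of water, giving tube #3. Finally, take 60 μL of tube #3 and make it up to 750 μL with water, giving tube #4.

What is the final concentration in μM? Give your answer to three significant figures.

Step 1: 50 μL + 250 μL = 300 μL total → factor 300/50 = 6
Step 2: 250 μL + 750 μL = 1000 μL total → factor 1000/250 = 4
Step 3: 0.25 mL + 2.875 mL = 3.125 mL total → factor 3.125/0.25 = 12.5
Step 4: 60 μL brought to 750 μL → factor 750/60 = 12.5
Overall dilution factor = 6 × 4 × 12.5 × 12.5 = 3750
Final = 0.200 M / 3750 = 5.333 × 10^-5 M = 53.3 μM

53.3 μM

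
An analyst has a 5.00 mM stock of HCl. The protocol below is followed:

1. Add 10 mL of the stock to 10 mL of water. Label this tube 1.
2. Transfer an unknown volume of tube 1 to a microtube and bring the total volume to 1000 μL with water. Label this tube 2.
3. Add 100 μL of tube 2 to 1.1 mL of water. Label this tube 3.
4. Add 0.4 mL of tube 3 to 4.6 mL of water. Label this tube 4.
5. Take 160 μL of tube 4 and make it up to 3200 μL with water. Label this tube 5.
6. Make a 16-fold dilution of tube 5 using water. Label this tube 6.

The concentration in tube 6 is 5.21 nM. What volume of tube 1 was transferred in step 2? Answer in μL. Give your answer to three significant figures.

Step 1: 10 mL + 10 mL = 20 mL total → factor 20/10 = 2
Step 2: v brought to 1000 μL → factor = 1000 μL/v
Step 3: 100 μL + 1.1 mL = 1200 μL total → factor 1200/100 = 12
Step 4: 0.4 mL + 4.6 mL = 5 mL total → factor 5/0.4 = 12.5
Step 5: 160 μL brought to 3200 μL → factor 3200/160 = 20
Step 6: 16-fold → factor 16
Product of known-step factors = 96000
Overall factor = 5.00 mM / (5.21 nM) = 9.5969 × 10^5
Step-2 factor = 9.5969 × 10^5 / 96000 = 9.9968
v = 1000 μL / 9.9968 = 100 μL

100 μL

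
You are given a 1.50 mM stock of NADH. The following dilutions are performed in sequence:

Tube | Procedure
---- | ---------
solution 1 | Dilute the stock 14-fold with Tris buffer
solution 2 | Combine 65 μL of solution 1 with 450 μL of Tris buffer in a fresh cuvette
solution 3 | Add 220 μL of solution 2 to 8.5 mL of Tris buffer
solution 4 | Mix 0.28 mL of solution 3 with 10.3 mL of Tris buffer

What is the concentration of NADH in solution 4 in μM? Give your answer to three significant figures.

Step 1: 14-fold → factor 14
Step 2: 65 μL + 450 μL = 515 μL total → factor 515/65 = 7.9231
Step 3: 220 μL + 8.5 mL = 8720 μL total → factor 8720/220 = 39.636
Step 4: 0.28 mL + 10.3 mL = 10.58 mL total → factor 10.58/0.28 = 37.786
Overall dilution factor = 14 × 7.9231 × 39.636 × 37.786 = 1.6613 × 10^5
Final = 1.50 mM / 1.6613 × 10^5 = 9.029 × 10^-6 mM = 0.00903 μM

0.00903 μM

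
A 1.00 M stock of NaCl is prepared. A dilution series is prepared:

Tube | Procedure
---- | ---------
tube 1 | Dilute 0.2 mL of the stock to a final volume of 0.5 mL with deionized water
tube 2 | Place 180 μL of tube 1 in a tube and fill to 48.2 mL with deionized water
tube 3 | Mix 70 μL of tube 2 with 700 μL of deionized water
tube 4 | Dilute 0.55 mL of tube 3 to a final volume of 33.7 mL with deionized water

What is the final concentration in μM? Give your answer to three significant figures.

2.22 μM

Step 1: 0.2 mL brought to 0.5 mL → factor 0.5/0.2 = 2.5
Step 2: 180 μL brought to 48.2 mL → factor 48200/180 = 267.78
Step 3: 70 μL + 700 μL = 770 μL total → factor 770/70 = 11
Step 4: 0.55 mL brought to 33.7 mL → factor 33.7/0.55 = 61.273
Overall dilution factor = 2.5 × 267.78 × 11 × 61.273 = 4.5121 × 10^5
Final = 1.00 M / 4.5121 × 10^5 = 2.216 × 10^-6 M = 2.22 μM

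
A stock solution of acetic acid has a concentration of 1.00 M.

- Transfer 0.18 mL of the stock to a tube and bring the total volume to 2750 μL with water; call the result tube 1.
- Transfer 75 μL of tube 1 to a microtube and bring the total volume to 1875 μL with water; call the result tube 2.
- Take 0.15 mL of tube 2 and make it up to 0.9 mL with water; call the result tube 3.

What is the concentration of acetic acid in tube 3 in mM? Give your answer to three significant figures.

Step 1: 0.18 mL brought to 2750 μL → factor 2.75/0.18 = 15.278
Step 2: 75 μL brought to 1875 μL → factor 1875/75 = 25
Step 3: 0.15 mL brought to 0.9 mL → factor 0.9/0.15 = 6
Overall dilution factor = 15.278 × 25 × 6 = 2291.7
Final = 1.00 M / 2291.7 = 0.0004364 M = 0.436 mM

0.436 mM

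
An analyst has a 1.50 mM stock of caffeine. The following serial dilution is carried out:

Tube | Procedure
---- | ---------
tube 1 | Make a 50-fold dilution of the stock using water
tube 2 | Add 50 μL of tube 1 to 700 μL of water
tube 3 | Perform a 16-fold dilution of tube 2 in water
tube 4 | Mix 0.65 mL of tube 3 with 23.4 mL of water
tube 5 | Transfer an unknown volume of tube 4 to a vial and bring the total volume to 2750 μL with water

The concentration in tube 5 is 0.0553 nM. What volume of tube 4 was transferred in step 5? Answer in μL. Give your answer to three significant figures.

45.0 μL

Step 1: 50-fold → factor 50
Step 2: 50 μL + 700 μL = 750 μL total → factor 750/50 = 15
Step 3: 16-fold → factor 16
Step 4: 0.65 mL + 23.4 mL = 24.05 mL total → factor 24.05/0.65 = 37
Step 5: v brought to 2750 μL → factor = 2750 μL/v
Product of known-step factors = 4.44 × 10^5
Overall factor = 1.50 mM / (0.0553 nM) = 2.7125 × 10^7
Step-5 factor = 2.7125 × 10^7 / 4.44 × 10^5 = 61.092
v = 2750 μL / 61.092 = 45.0 μL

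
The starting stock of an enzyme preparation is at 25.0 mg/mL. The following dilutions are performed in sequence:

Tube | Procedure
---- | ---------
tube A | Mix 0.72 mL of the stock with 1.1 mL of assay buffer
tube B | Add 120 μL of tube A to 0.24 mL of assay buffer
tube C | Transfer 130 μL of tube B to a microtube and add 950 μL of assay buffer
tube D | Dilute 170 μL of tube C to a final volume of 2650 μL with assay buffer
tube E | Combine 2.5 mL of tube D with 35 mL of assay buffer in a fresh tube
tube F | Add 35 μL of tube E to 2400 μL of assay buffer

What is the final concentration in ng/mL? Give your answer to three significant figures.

24.4 ng/mL

Step 1: 0.72 mL + 1.1 mL = 1.82 mL total → factor 1.82/0.72 = 2.5278
Step 2: 120 μL + 0.24 mL = 360 μL total → factor 360/120 = 3
Step 3: 130 μL + 950 μL = 1080 μL total → factor 1080/130 = 8.3077
Step 4: 170 μL brought to 2650 μL → factor 2650/170 = 15.588
Step 5: 2.5 mL + 35 mL = 37.5 mL total → factor 37.5/2.5 = 15
Step 6: 35 μL + 2400 μL = 2435 μL total → factor 2435/35 = 69.571
Overall dilution factor = 2.5278 × 3 × 8.3077 × 15.588 × 15 × 69.571 = 1.0248 × 10^6
Final = 25.0 mg/mL / 1.0248 × 10^6 = 2.439 × 10^-5 mg/mL = 24.4 ng/mL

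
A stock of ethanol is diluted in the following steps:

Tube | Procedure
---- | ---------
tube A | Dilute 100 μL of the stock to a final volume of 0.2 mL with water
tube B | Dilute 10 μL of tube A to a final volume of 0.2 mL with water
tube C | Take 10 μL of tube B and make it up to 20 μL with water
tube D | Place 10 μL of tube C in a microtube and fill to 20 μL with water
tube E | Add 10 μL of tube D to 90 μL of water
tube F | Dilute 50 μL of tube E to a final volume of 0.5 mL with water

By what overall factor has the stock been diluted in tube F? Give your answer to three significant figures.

1.60 × 10^4

Step 1: 100 μL brought to 0.2 mL → factor 200/100 = 2
Step 2: 10 μL brought to 0.2 mL → factor 200/10 = 20
Step 3: 10 μL brought to 20 μL → factor 20/10 = 2
Step 4: 10 μL brought to 20 μL → factor 20/10 = 2
Step 5: 10 μL + 90 μL = 100 μL total → factor 100/10 = 10
Step 6: 50 μL brought to 0.5 mL → factor 500/50 = 10
Overall dilution factor = 2 × 20 × 2 × 2 × 10 × 10 = 16000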